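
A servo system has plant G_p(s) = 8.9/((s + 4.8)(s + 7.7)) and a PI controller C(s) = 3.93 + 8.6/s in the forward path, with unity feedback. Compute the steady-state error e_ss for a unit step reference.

The open loop C(s)G_p(s) has a pole at the origin (type 1), so the static position error constant is infinite and e_ss = 1/(1+∞) = 0.

0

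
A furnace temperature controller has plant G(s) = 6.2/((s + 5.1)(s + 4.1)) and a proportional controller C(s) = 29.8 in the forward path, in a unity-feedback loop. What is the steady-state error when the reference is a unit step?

0.102

The loop is type 0. Static position error constant K_pos = C(0)·G(0) = 29.8·0.2965 = 8.836.
Steady-state error to a unit step: e_ss = 1/(1+K_pos) = 1/9.836 = 0.102.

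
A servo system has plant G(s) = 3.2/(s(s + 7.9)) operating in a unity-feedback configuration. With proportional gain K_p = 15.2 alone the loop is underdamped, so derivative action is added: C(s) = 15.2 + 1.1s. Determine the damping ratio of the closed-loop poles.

ζ = 0.819

Forward path: (15.2 + 1.1s)·3.2/(s(s+7.9)). The closed-loop characteristic equation is s² + (7.9 + 3.2·1.1)s + 3.2·15.2 = 0.
That is s² + 11.42s + 48.64 = 0, so ω_n = 6.974 rad/s and ζ = 11.42/(2·6.974) = 0.8187.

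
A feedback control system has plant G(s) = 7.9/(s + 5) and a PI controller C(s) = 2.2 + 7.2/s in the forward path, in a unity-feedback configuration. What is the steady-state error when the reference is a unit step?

0

The open loop C(s)G(s) has a pole at the origin (type 1), so the static position error constant is infinite and e_ss = 1/(1+∞) = 0.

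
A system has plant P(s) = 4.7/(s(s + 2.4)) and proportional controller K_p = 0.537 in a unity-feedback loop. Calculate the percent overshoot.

2.68%

Closed-loop characteristic equation: s² + 2.4s + 2.524 = 0, so ω_n = 1.589 rad/s and ζ = 2.4/(2·1.589) = 0.7553.
%OS = 100·exp(−πζ/√(1−ζ²)) = 100·exp(−π·0.7553/√0.4295) = 2.68%.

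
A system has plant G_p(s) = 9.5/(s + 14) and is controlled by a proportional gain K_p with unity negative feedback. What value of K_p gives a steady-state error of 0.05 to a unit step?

K_p = 28

For a type-0 loop with proportional control, e_ss = 1/(1 + K_p·G_p(0)).
G_p(0) = 0.6786. Require 1/(1 + K_p·0.6786) = 0.05, so 1 + 0.6786·K_p = 20.
K_p = (20 − 1)/0.6786 = 28.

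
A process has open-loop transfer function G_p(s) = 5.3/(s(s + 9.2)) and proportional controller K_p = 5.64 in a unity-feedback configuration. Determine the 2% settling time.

T_s ≈ 0.87 s

From 1 + K_pG_p(s) = 0: s² + 9.2s + 29.89 = 0 ⇒ ω_n = 5.467, ζ = 0.8414.
2% settling time T_s ≈ 4/(ζω_n) = 4/4.6 = 0.87 s.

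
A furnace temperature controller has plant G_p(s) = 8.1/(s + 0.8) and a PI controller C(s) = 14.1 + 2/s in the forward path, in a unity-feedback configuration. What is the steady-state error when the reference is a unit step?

0

The open loop C(s)G_p(s) has a pole at the origin (type 1), so the static position error constant is infinite and e_ss = 1/(1+∞) = 0.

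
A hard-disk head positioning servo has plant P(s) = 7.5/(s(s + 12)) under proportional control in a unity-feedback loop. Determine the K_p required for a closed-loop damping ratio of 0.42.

Closed-loop characteristic equation: s² + 12s + K_p·7.5 = 0.
So ω_n = √(7.5K_p) and 2ζω_n = 12, giving ζ = 12/(2√(7.5K_p)).
Setting ζ = 0.42: √(7.5K_p) = 12/(2·0.42) = 14.29, so K_p = 204.1/7.5 = 27.2.

K_p = 27.2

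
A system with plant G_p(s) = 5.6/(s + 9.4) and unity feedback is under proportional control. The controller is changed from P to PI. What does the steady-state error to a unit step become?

0

Adding integral action puts a pole at s = 0 in the forward path, raising the system type to 1; a type-1 loop has zero steady-state error to a step.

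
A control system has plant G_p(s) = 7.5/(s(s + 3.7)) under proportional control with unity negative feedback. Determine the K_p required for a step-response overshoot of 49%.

From %OS = 100·exp(−πζ/√(1−ζ²)) = 49%, ζ = −ln(0.49)/√(π²+ln²(0.49)) = 0.2214.
Characteristic equation s² + 3.7s + 7.5K_p = 0 gives ζ = 3.7/(2√(7.5K_p)).
Setting ζ = 0.2214: √(7.5K_p) = 3.7/(2·0.2214) = 8.355, so K_p = 69.8/7.5 = 9.31.

K_p = 9.31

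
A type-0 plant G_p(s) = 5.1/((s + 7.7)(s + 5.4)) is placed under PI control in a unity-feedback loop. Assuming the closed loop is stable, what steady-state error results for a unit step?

The PI controller's integrator makes the forward path type 1, so e_ss to a step is zero.

0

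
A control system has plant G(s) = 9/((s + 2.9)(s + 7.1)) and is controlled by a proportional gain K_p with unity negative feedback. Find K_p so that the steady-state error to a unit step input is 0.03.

K_p = 74

For a type-0 loop with proportional control, e_ss = 1/(1 + K_p·G(0)).
G(0) = 0.4371. Require 1/(1 + K_p·0.4371) = 0.03, so 1 + 0.4371·K_p = 33.33.
K_p = (33.33 − 1)/0.4371 = 74.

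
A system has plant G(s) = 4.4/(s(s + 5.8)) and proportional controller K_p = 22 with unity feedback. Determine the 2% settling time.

T_s ≈ 1.38 s

The closed-loop denominator s² + 5.8s + 96.8 gives ω_n = √96.8 = 9.839 and ζ = 5.8/(2ω_n) = 0.2948.
2% settling time T_s ≈ 4/(ζω_n) = 4/2.9 = 1.38 s.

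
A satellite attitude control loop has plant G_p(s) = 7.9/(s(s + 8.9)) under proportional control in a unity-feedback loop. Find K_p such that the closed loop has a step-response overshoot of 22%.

K_p = 13.3

From %OS = 100·exp(−πζ/√(1−ζ²)) = 22%, ζ = −ln(0.22)/√(π²+ln²(0.22)) = 0.4342.
Characteristic equation s² + 8.9s + 7.9K_p = 0 gives ζ = 8.9/(2√(7.9K_p)).
Setting ζ = 0.4342: √(7.9K_p) = 8.9/(2·0.4342) = 10.25, so K_p = 105.1/7.9 = 13.3.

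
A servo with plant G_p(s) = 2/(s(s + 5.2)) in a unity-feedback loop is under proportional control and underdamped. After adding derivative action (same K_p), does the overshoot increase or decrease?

decrease

With PD the characteristic equation becomes s² + (a + K·K_d)s + K·K_p = 0; the damping term grows, ζ rises, overshoot falls.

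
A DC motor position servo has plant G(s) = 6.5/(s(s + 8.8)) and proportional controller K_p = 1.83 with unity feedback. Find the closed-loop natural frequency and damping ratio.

The closed-loop denominator is s(s+8.8) + 1.83·6.5 = s² + 8.8s + 11.89.
Matching s² + 2ζω_n s + ω_n²: ω_n = √11.89 = 3.449 rad/s and 2ζω_n = 8.8, so ζ = 8.8/(2·3.449) = 1.28.

ω_n = 3.45 rad/s, ζ = 1.28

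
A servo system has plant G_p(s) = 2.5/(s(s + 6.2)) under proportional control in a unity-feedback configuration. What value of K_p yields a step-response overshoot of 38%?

From %OS = 100·exp(−πζ/√(1−ζ²)) = 38%, ζ = −ln(0.38)/√(π²+ln²(0.38)) = 0.2943.
Characteristic equation s² + 6.2s + 2.5K_p = 0 gives ζ = 6.2/(2√(2.5K_p)).
Setting ζ = 0.2943: √(2.5K_p) = 6.2/(2·0.2943) = 10.53, so K_p = 110.9/2.5 = 44.4.

K_p = 44.4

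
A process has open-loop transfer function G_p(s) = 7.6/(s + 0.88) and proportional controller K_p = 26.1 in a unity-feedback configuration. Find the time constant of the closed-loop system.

τ = 0.00502 s

Closed-loop transfer function: T(s) = K_p·G_p(s)/(1 + K_p·G_p(s)) = 198.4/(s + 0.88 + 198.4) = 198.4/(s + 199.2).
Time constant τ = 1/199.2 = 0.00502 s.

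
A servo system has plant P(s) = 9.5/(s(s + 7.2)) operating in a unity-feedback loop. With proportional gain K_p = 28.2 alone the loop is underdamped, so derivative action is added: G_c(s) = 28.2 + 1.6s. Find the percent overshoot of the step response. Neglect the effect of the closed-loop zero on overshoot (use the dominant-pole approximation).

5.24%

Forward path: (28.2 + 1.6s)·9.5/(s(s+7.2)). The closed-loop characteristic equation is s² + (7.2 + 9.5·1.6)s + 9.5·28.2 = 0.
That is s² + 22.4s + 267.9 = 0, so ω_n = 16.37 rad/s and ζ = 22.4/(2·16.37) = 0.6843.
%OS = 100·exp(−πζ/√(1−ζ²)) = 5.24%.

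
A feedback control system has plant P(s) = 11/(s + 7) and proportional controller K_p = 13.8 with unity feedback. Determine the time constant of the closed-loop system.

τ = 0.0063 s

Closed-loop transfer function: T(s) = K_p·P(s)/(1 + K_p·P(s)) = 151.8/(s + 7 + 151.8) = 151.8/(s + 158.8).
Time constant τ = 1/158.8 = 0.0063 s.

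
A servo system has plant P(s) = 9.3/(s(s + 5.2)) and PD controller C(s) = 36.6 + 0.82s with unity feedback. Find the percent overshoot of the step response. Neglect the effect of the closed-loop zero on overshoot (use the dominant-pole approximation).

Forward path: (36.6 + 0.82s)·9.3/(s(s+5.2)). The closed-loop characteristic equation is s² + (5.2 + 9.3·0.82)s + 9.3·36.6 = 0.
That is s² + 12.83s + 340.4 = 0, so ω_n = 18.45 rad/s and ζ = 12.83/(2·18.45) = 0.3476.
%OS = 100·exp(−πζ/√(1−ζ²)) = 31.2%.

31.2%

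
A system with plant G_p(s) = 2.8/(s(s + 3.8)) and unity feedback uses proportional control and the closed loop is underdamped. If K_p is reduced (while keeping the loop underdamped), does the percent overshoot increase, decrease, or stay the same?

ζ = 3.8/(2√(2.8K_p)) rises as K_p falls; higher damping means less overshoot.

decrease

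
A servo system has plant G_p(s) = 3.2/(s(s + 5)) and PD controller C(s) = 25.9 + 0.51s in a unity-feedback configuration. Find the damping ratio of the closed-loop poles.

ζ = 0.364

Forward path: (25.9 + 0.51s)·3.2/(s(s+5)). The closed-loop characteristic equation is s² + (5 + 3.2·0.51)s + 3.2·25.9 = 0.
That is s² + 6.632s + 82.88 = 0, so ω_n = 9.104 rad/s and ζ = 6.632/(2·9.104) = 0.3642.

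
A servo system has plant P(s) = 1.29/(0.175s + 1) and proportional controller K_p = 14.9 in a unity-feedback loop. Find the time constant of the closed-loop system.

τ = 0.00865 s

Closed loop: T(s) = K_p·P/(1+K_p·P) = 19.22/(0.175s + 1 + 19.22), with pole at s = −(1 + 19.22)/0.175 = −115.5.
Closed-loop time constant τ = 1/115.5 = 0.00865 s.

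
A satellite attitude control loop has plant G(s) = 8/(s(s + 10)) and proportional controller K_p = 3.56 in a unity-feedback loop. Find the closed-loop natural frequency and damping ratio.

ω_n = 5.34 rad/s, ζ = 0.937

With unity feedback the closed-loop characteristic equation is s² + 10s + 3.56·8 = s² + 10s + 28.48 = 0.
So ω_n² = 28.48 ⇒ ω_n = 5.337 rad/s, and ζ = 10/(2ω_n) = 0.937.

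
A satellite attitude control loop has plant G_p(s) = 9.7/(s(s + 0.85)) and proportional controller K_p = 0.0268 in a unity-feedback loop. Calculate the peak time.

Closed-loop characteristic equation: s² + 0.85s + 0.26 = 0, so ω_n = 0.5099 rad/s and ζ = 0.85/(2·0.5099) = 0.8336.
Damped frequency ω_d = ω_n√(1−ζ²) = 0.2817 rad/s, so peak time T_p = π/ω_d = 11.2 s.

T_p = 11.2 s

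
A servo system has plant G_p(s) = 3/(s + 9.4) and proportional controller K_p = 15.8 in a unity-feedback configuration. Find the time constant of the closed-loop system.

Closed-loop transfer function: T(s) = K_p·G_p(s)/(1 + K_p·G_p(s)) = 47.4/(s + 9.4 + 47.4) = 47.4/(s + 56.8).
Time constant τ = 1/56.8 = 0.0176 s.

τ = 0.0176 s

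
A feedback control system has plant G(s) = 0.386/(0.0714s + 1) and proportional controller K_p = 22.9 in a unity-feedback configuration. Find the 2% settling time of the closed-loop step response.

Closed loop: T(s) = K_p·G/(1+K_p·G) = 8.839/(0.0714s + 1 + 8.839), with pole at s = −(1 + 8.839)/0.0714 = −137.8.
τ = 1/137.8 = 0.007257 s, so 2% settling time ≈ 4τ = 0.029 s.

T_s ≈ 0.029 s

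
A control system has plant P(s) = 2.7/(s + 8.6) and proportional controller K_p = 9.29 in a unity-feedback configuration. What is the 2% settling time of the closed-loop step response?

T_s ≈ 0.119 s

Closed-loop transfer function: T(s) = K_p·P(s)/(1 + K_p·P(s)) = 25.08/(s + 8.6 + 25.08) = 25.08/(s + 33.68).
Time constant τ = 1/33.68 = 0.02969 s, so the 2% settling time is about 4τ = 0.119 s.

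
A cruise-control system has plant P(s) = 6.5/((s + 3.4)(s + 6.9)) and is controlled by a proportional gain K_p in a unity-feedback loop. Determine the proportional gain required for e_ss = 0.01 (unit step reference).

K_p = 357

Steady-state error for a unit step on this type-0 loop is 1/(1 + K_p·P(0)).
P(0) = 0.2771. Require 1/(1 + K_p·0.2771) = 0.01, so 1 + 0.2771·K_p = 100.
K_p = (100 − 1)/0.2771 = 357.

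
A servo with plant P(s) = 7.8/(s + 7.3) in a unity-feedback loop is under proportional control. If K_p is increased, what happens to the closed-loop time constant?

decrease

The closed-loop bandwidth 7.3+K_p·7.8 grows with K_p, so τ shrinks.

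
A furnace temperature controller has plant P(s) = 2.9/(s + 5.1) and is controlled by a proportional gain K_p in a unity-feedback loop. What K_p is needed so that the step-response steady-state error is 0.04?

For a type-0 loop with proportional control, e_ss = 1/(1 + K_p·P(0)).
P(0) = 0.5686. Require 1/(1 + K_p·0.5686) = 0.04, so 1 + 0.5686·K_p = 25.
K_p = (25 − 1)/0.5686 = 42.2.

K_p = 42.2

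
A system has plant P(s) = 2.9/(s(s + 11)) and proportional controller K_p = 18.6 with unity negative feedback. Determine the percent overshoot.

2.87%

From 1 + K_pP(s) = 0: s² + 11s + 53.94 = 0 ⇒ ω_n = 7.344, ζ = 0.7489.
%OS = 100·exp(−πζ/√(1−ζ²)) = 100·exp(−π·0.7489/√0.4392) = 2.87%.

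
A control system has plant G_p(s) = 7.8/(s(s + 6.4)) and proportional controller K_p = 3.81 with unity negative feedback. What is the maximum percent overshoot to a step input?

10.3%

Closed-loop characteristic equation: s² + 6.4s + 29.72 = 0, so ω_n = 5.451 rad/s and ζ = 6.4/(2·5.451) = 0.587.
%OS = 100·exp(−πζ/√(1−ζ²)) = 100·exp(−π·0.587/√0.6554) = 10.3%.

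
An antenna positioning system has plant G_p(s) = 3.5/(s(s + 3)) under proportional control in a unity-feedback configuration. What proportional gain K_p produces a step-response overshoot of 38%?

From %OS = 100·exp(−πζ/√(1−ζ²)) = 38%, ζ = −ln(0.38)/√(π²+ln²(0.38)) = 0.2943.
Characteristic equation s² + 3s + 3.5K_p = 0 gives ζ = 3/(2√(3.5K_p)).
Setting ζ = 0.2943: √(3.5K_p) = 3/(2·0.2943) = 5.096, so K_p = 25.97/3.5 = 7.42.

K_p = 7.42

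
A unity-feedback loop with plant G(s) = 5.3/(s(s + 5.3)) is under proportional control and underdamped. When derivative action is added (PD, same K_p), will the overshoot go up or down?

decrease

With PD the characteristic equation becomes s² + (a + K·K_d)s + K·K_p = 0; the damping term grows, ζ rises, overshoot falls.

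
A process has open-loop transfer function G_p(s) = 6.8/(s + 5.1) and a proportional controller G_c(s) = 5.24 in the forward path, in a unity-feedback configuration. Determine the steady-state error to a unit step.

The loop is type 0. Static position error constant K_pos = G_c(0)·G_p(0) = 5.24·1.333 = 6.987.
Steady-state error to a unit step: e_ss = 1/(1+K_pos) = 1/7.987 = 0.125.

0.125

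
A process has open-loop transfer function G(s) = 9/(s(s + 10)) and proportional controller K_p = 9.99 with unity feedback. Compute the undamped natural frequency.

ω_n = 9.48 rad/s

The closed-loop denominator is s(s+10) + 9.99·9 = s² + 10s + 89.91.
So ω_n² = 89.91 ⇒ ω_n = 9.482 rad/s, and ζ = 10/(2ω_n) = 0.527.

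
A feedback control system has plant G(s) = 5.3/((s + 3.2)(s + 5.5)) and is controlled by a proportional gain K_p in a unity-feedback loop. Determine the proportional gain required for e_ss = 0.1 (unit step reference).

Steady-state error for a unit step on this type-0 loop is 1/(1 + K_p·G(0)).
G(0) = 0.3011. Require 1/(1 + K_p·0.3011) = 0.1, so 1 + 0.3011·K_p = 10.
K_p = (10 − 1)/0.3011 = 29.9.

K_p = 29.9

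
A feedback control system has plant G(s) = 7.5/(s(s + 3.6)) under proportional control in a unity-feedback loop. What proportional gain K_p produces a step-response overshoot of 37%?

K_p = 4.75

From %OS = 100·exp(−πζ/√(1−ζ²)) = 37%, ζ = −ln(0.37)/√(π²+ln²(0.37)) = 0.3017.
Characteristic equation s² + 3.6s + 7.5K_p = 0 gives ζ = 3.6/(2√(7.5K_p)).
Setting ζ = 0.3017: √(7.5K_p) = 3.6/(2·0.3017) = 5.966, so K_p = 35.59/7.5 = 4.75.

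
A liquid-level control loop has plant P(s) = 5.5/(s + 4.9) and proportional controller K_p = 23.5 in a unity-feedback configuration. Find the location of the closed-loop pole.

s = -134.2

Closed-loop transfer function: T(s) = K_p·P(s)/(1 + K_p·P(s)) = 129.2/(s + 4.9 + 129.2) = 129.2/(s + 134.2).
The closed-loop pole is at s = −134.2.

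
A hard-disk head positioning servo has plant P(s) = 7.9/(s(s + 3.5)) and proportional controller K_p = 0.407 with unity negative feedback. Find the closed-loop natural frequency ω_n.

ω_n = 1.79 rad/s

With unity feedback the closed-loop characteristic equation is s² + 3.5s + 0.407·7.9 = s² + 3.5s + 3.215 = 0.
Matching s² + 2ζω_n s + ω_n²: ω_n = √3.215 = 1.793 rad/s and 2ζω_n = 3.5, so ζ = 3.5/(2·1.793) = 0.976.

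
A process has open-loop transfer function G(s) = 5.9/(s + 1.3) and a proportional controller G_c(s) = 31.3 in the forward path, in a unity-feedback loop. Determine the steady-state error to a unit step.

0.00699

The loop is type 0. Static position error constant K_pos = G_c(0)·G(0) = 31.3·4.538 = 142.1.
Steady-state error to a unit step: e_ss = 1/(1+K_pos) = 1/143.1 = 0.00699.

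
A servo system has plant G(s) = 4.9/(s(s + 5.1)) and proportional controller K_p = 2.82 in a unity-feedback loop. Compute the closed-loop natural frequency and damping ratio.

With unity feedback the closed-loop characteristic equation is s² + 5.1s + 2.82·4.9 = s² + 5.1s + 13.82 = 0.
So ω_n² = 13.82 ⇒ ω_n = 3.717 rad/s, and ζ = 5.1/(2ω_n) = 0.686.

ω_n = 3.72 rad/s, ζ = 0.686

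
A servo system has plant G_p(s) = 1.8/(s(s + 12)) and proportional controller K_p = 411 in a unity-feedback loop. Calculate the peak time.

T_p = 0.118 s

From 1 + K_pG_p(s) = 0: s² + 12s + 739.8 = 0 ⇒ ω_n = 27.2, ζ = 0.2206.
Damped frequency ω_d = ω_n√(1−ζ²) = 26.53 rad/s, so peak time T_p = π/ω_d = 0.118 s.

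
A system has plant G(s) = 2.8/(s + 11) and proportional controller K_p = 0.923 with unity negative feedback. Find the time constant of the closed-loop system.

τ = 0.0736 s

Closed-loop transfer function: T(s) = K_p·G(s)/(1 + K_p·G(s)) = 2.584/(s + 11 + 2.584) = 2.584/(s + 13.58).
Time constant τ = 1/13.58 = 0.0736 s.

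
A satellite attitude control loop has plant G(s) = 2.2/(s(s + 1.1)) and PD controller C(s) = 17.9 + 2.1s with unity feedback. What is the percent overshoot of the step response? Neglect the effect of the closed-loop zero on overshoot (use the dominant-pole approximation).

20%

Forward path: (17.9 + 2.1s)·2.2/(s(s+1.1)). The closed-loop characteristic equation is s² + (1.1 + 2.2·2.1)s + 2.2·17.9 = 0.
That is s² + 5.72s + 39.38 = 0, so ω_n = 6.275 rad/s and ζ = 5.72/(2·6.275) = 0.4558.
%OS = 100·exp(−πζ/√(1−ζ²)) = 20%.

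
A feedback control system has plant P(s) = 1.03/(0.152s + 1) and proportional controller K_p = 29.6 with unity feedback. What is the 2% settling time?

Closed loop: T(s) = K_p·P/(1+K_p·P) = 30.49/(0.152s + 1 + 30.49), with pole at s = −(1 + 30.49)/0.152 = −207.2.
τ = 1/207.2 = 0.004827 s, so 2% settling time ≈ 4τ = 0.0193 s.

T_s ≈ 0.0193 s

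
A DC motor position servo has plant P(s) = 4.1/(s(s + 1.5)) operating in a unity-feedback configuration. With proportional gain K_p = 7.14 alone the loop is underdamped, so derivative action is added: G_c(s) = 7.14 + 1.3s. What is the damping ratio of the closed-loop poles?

Forward path: (7.14 + 1.3s)·4.1/(s(s+1.5)). The closed-loop characteristic equation is s² + (1.5 + 4.1·1.3)s + 4.1·7.14 = 0.
That is s² + 6.83s + 29.27 = 0, so ω_n = 5.411 rad/s and ζ = 6.83/(2·5.411) = 0.6312.

ζ = 0.631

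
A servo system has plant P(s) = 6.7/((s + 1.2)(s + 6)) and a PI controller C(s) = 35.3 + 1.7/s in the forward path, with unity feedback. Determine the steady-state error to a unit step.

0

The open loop C(s)P(s) has a pole at the origin (type 1), so the static position error constant is infinite and e_ss = 1/(1+∞) = 0.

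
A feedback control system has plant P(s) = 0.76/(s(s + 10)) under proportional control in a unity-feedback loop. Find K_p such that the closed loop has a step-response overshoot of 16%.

K_p = 130

From %OS = 100·exp(−πζ/√(1−ζ²)) = 16%, ζ = −ln(0.16)/√(π²+ln²(0.16)) = 0.5039.
Characteristic equation s² + 10s + 0.76K_p = 0 gives ζ = 10/(2√(0.76K_p)).
Setting ζ = 0.5039: √(0.76K_p) = 10/(2·0.5039) = 9.923, so K_p = 98.47/0.76 = 130.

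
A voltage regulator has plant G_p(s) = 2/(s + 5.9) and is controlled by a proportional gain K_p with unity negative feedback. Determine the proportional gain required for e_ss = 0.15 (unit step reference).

K_p = 16.7

The loop is type 0, so e_ss(step) = 1/(1 + K_pos) with K_pos = K_p·G_p(0).
G_p(0) = 0.339. Require 1/(1 + K_p·0.339) = 0.15, so 1 + 0.339·K_p = 6.667.
K_p = (6.667 − 1)/0.339 = 16.7.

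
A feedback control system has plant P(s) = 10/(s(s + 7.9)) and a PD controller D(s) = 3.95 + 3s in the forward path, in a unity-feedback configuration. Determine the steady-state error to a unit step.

The open loop D(s)P(s) has a pole at the origin (type 1), so the static position error constant is infinite and e_ss = 1/(1+∞) = 0.

0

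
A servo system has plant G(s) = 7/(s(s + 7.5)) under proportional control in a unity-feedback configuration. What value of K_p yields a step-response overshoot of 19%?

K_p = 9.2

From %OS = 100·exp(−πζ/√(1−ζ²)) = 19%, ζ = −ln(0.19)/√(π²+ln²(0.19)) = 0.4673.
Characteristic equation s² + 7.5s + 7K_p = 0 gives ζ = 7.5/(2√(7K_p)).
Setting ζ = 0.4673: √(7K_p) = 7.5/(2·0.4673) = 8.024, so K_p = 64.39/7 = 9.2.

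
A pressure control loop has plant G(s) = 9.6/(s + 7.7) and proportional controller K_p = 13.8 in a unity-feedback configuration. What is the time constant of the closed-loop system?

τ = 0.00713 s

Closed-loop transfer function: T(s) = K_p·G(s)/(1 + K_p·G(s)) = 132.5/(s + 7.7 + 132.5) = 132.5/(s + 140.2).
Time constant τ = 1/140.2 = 0.00713 s.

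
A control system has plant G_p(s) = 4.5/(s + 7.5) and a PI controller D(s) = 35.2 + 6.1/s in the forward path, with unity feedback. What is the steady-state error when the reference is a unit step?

0

The open loop D(s)G_p(s) has a pole at the origin (type 1), so the static position error constant is infinite and e_ss = 1/(1+∞) = 0.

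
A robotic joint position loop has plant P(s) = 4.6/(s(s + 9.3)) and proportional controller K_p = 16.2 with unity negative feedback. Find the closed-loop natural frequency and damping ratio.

The closed-loop denominator is s(s+9.3) + 16.2·4.6 = s² + 9.3s + 74.52.
So ω_n² = 74.52 ⇒ ω_n = 8.632 rad/s, and ζ = 9.3/(2ω_n) = 0.539.

ω_n = 8.63 rad/s, ζ = 0.539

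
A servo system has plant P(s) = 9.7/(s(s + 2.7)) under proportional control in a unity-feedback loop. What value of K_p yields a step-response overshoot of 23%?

From %OS = 100·exp(−πζ/√(1−ζ²)) = 23%, ζ = −ln(0.23)/√(π²+ln²(0.23)) = 0.4237.
Characteristic equation s² + 2.7s + 9.7K_p = 0 gives ζ = 2.7/(2√(9.7K_p)).
Setting ζ = 0.4237: √(9.7K_p) = 2.7/(2·0.4237) = 3.186, so K_p = 10.15/9.7 = 1.05.

K_p = 1.05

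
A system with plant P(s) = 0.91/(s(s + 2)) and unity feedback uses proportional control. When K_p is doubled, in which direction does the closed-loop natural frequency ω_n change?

ω_n = √(0.91·K_p), which grows with K_p.

increase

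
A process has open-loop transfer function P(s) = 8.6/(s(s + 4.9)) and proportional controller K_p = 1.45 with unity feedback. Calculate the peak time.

The closed-loop denominator s² + 4.9s + 12.47 gives ω_n = √12.47 = 3.531 and ζ = 4.9/(2ω_n) = 0.6938.
Damped frequency ω_d = ω_n√(1−ζ²) = 2.543 rad/s, so peak time T_p = π/ω_d = 1.24 s.

T_p = 1.24 s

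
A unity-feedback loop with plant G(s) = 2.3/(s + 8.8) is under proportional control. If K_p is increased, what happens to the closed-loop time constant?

Closed-loop pole is at s = −(8.8+K_p·2.3); larger K_p moves it further left, so τ = 1/(8.8+K_p·2.3) decreases.

decrease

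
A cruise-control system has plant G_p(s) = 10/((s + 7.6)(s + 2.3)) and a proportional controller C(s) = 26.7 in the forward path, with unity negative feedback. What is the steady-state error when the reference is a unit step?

The loop is type 0. Static position error constant K_pos = C(0)·G_p(0) = 26.7·0.5721 = 15.27.
Steady-state error to a unit step: e_ss = 1/(1+K_pos) = 1/16.27 = 0.0614.

0.0614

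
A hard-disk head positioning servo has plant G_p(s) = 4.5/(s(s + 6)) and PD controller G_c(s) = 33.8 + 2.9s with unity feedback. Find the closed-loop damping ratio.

Forward path: (33.8 + 2.9s)·4.5/(s(s+6)). The closed-loop characteristic equation is s² + (6 + 4.5·2.9)s + 4.5·33.8 = 0.
That is s² + 19.05s + 152.1 = 0, so ω_n = 12.33 rad/s and ζ = 19.05/(2·12.33) = 0.7723.

ζ = 0.772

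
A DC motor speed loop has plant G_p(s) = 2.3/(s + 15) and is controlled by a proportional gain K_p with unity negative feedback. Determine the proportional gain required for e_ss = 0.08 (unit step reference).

K_p = 75

For a type-0 loop with proportional control, e_ss = 1/(1 + K_p·G_p(0)).
G_p(0) = 0.1533. Require 1/(1 + K_p·0.1533) = 0.08, so 1 + 0.1533·K_p = 12.5.
K_p = (12.5 − 1)/0.1533 = 75.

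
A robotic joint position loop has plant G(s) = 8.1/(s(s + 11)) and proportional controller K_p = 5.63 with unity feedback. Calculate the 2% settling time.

From 1 + K_pG(s) = 0: s² + 11s + 45.6 = 0 ⇒ ω_n = 6.753, ζ = 0.8145.
2% settling time T_s ≈ 4/(ζω_n) = 4/5.5 = 0.727 s.

T_s ≈ 0.727 s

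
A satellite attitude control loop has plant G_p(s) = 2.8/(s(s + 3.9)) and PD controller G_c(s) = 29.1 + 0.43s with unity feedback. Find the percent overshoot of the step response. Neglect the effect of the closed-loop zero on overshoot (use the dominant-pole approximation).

Forward path: (29.1 + 0.43s)·2.8/(s(s+3.9)). The closed-loop characteristic equation is s² + (3.9 + 2.8·0.43)s + 2.8·29.1 = 0.
That is s² + 5.104s + 81.48 = 0, so ω_n = 9.027 rad/s and ζ = 5.104/(2·9.027) = 0.2827.
%OS = 100·exp(−πζ/√(1−ζ²)) = 39.6%.

39.6%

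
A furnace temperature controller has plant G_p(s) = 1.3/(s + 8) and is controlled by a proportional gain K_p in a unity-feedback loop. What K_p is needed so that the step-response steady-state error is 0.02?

K_p = 302

Steady-state error for a unit step on this type-0 loop is 1/(1 + K_p·G_p(0)).
G_p(0) = 0.1625. Require 1/(1 + K_p·0.1625) = 0.02, so 1 + 0.1625·K_p = 50.
K_p = (50 − 1)/0.1625 = 302.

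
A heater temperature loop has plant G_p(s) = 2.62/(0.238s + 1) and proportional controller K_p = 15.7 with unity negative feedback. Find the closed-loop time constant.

τ = 0.00565 s

Closed loop: T(s) = K_p·G_p/(1+K_p·G_p) = 41.13/(0.238s + 1 + 41.13), with pole at s = −(1 + 41.13)/0.238 = −177.
Closed-loop time constant τ = 1/177 = 0.00565 s.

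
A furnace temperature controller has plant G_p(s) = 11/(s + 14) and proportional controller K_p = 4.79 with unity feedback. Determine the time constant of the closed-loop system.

τ = 0.015 s

Closed-loop transfer function: T(s) = K_p·G_p(s)/(1 + K_p·G_p(s)) = 52.69/(s + 14 + 52.69) = 52.69/(s + 66.69).
Time constant τ = 1/66.69 = 0.015 s.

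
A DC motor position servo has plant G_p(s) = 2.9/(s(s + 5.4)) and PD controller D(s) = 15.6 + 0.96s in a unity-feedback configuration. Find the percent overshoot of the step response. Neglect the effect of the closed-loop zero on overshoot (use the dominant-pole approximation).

9%

Forward path: (15.6 + 0.96s)·2.9/(s(s+5.4)). The closed-loop characteristic equation is s² + (5.4 + 2.9·0.96)s + 2.9·15.6 = 0.
That is s² + 8.184s + 45.24 = 0, so ω_n = 6.726 rad/s and ζ = 8.184/(2·6.726) = 0.6084.
%OS = 100·exp(−πζ/√(1−ζ²)) = 9%.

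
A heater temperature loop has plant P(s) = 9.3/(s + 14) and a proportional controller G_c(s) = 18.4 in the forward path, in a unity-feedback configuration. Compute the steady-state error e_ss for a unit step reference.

The loop is type 0. Static position error constant K_pos = G_c(0)·P(0) = 18.4·0.6643 = 12.22.
Steady-state error to a unit step: e_ss = 1/(1+K_pos) = 1/13.22 = 0.0756.

0.0756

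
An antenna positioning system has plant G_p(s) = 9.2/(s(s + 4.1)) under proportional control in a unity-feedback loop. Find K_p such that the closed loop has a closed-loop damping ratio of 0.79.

K_p = 0.732

Closed-loop characteristic equation: s² + 4.1s + K_p·9.2 = 0.
So ω_n = √(9.2K_p) and 2ζω_n = 4.1, giving ζ = 4.1/(2√(9.2K_p)).
Setting ζ = 0.79: √(9.2K_p) = 4.1/(2·0.79) = 2.595, so K_p = 6.734/9.2 = 0.732.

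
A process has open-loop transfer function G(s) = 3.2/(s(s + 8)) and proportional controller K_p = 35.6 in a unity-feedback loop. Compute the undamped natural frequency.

The closed-loop denominator is s(s+8) + 35.6·3.2 = s² + 8s + 113.9.
So ω_n² = 113.9 ⇒ ω_n = 10.67 rad/s, and ζ = 8/(2ω_n) = 0.375.

ω_n = 10.7 rad/s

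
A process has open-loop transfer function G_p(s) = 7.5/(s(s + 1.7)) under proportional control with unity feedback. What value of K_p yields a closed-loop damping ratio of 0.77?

K_p = 0.162

Closed-loop characteristic equation: s² + 1.7s + K_p·7.5 = 0.
So ω_n = √(7.5K_p) and 2ζω_n = 1.7, giving ζ = 1.7/(2√(7.5K_p)).
Setting ζ = 0.77: √(7.5K_p) = 1.7/(2·0.77) = 1.104, so K_p = 1.219/7.5 = 0.162.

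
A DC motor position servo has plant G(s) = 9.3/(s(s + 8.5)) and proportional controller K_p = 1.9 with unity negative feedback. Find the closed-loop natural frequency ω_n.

1 + K_p·G(s) = 0 gives s² + 8.5s + 17.67 = 0.
Matching s² + 2ζω_n s + ω_n²: ω_n = √17.67 = 4.204 rad/s and 2ζω_n = 8.5, so ζ = 8.5/(2·4.204) = 1.01.

ω_n = 4.2 rad/s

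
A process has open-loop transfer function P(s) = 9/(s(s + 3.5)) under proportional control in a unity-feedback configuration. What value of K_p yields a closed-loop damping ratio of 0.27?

K_p = 4.67

Closed-loop characteristic equation: s² + 3.5s + K_p·9 = 0.
So ω_n = √(9K_p) and 2ζω_n = 3.5, giving ζ = 3.5/(2√(9K_p)).
Setting ζ = 0.27: √(9K_p) = 3.5/(2·0.27) = 6.481, so K_p = 42.01/9 = 4.67.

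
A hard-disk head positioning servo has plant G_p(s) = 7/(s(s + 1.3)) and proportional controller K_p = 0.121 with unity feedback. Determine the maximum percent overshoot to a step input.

4.35%

The closed-loop denominator s² + 1.3s + 0.847 gives ω_n = √0.847 = 0.9203 and ζ = 1.3/(2ω_n) = 0.7063.
%OS = 100·exp(−πζ/√(1−ζ²)) = 100·exp(−π·0.7063/√0.5012) = 4.35%.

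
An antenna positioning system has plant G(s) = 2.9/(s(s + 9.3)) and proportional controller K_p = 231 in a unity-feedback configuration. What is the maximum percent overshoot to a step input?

Closed-loop characteristic equation: s² + 9.3s + 669.9 = 0, so ω_n = 25.88 rad/s and ζ = 9.3/(2·25.88) = 0.1797.
%OS = 100·exp(−πζ/√(1−ζ²)) = 100·exp(−π·0.1797/√0.9677) = 56.3%.

56.3%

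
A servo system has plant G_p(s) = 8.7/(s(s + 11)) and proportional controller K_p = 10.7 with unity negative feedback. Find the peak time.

T_p = 0.396 s

Closed-loop characteristic equation: s² + 11s + 93.09 = 0, so ω_n = 9.648 rad/s and ζ = 11/(2·9.648) = 0.57.
Damped frequency ω_d = ω_n√(1−ζ²) = 7.927 rad/s, so peak time T_p = π/ω_d = 0.396 s.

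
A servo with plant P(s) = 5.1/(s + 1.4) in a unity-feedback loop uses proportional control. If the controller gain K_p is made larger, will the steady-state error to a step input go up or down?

The position error constant K_pos = K_p·P(0) grows with K_p, and e_ss = 1/(1+K_pos) falls.

decrease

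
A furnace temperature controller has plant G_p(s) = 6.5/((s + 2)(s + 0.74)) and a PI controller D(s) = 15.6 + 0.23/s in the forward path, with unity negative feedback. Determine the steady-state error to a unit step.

0

The open loop D(s)G_p(s) has a pole at the origin (type 1), so the static position error constant is infinite and e_ss = 1/(1+∞) = 0.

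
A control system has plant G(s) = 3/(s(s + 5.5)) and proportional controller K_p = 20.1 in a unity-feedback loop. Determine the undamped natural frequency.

The closed-loop denominator is s(s+5.5) + 20.1·3 = s² + 5.5s + 60.3.
So ω_n² = 60.3 ⇒ ω_n = 7.765 rad/s, and ζ = 5.5/(2ω_n) = 0.354.

ω_n = 7.77 rad/s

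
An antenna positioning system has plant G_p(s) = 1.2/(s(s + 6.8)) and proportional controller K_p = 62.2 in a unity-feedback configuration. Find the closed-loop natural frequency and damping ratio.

ω_n = 8.64 rad/s, ζ = 0.394

1 + K_p·G_p(s) = 0 gives s² + 6.8s + 74.64 = 0.
So ω_n² = 74.64 ⇒ ω_n = 8.639 rad/s, and ζ = 6.8/(2ω_n) = 0.394.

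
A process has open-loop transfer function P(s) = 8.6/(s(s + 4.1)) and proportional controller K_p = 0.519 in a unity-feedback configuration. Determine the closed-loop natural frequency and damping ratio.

ω_n = 2.11 rad/s, ζ = 0.97

With unity feedback the closed-loop characteristic equation is s² + 4.1s + 0.519·8.6 = s² + 4.1s + 4.463 = 0.
So ω_n² = 4.463 ⇒ ω_n = 2.113 rad/s, and ζ = 4.1/(2ω_n) = 0.97.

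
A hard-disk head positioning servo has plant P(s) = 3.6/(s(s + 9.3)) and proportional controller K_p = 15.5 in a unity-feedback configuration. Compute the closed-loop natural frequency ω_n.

ω_n = 7.47 rad/s

With unity feedback the closed-loop characteristic equation is s² + 9.3s + 15.5·3.6 = s² + 9.3s + 55.8 = 0.
So ω_n² = 55.8 ⇒ ω_n = 7.47 rad/s, and ζ = 9.3/(2ω_n) = 0.622.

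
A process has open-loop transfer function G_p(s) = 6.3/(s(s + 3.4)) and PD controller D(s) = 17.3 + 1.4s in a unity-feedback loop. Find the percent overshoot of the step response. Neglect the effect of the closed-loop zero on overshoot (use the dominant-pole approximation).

10.4%

Forward path: (17.3 + 1.4s)·6.3/(s(s+3.4)). The closed-loop characteristic equation is s² + (3.4 + 6.3·1.4)s + 6.3·17.3 = 0.
That is s² + 12.22s + 109 = 0, so ω_n = 10.44 rad/s and ζ = 12.22/(2·10.44) = 0.5853.
%OS = 100·exp(−πζ/√(1−ζ²)) = 10.4%.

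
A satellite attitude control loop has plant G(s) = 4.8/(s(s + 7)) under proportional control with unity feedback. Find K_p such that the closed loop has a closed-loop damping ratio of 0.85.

Closed-loop characteristic equation: s² + 7s + K_p·4.8 = 0.
So ω_n = √(4.8K_p) and 2ζω_n = 7, giving ζ = 7/(2√(4.8K_p)).
Setting ζ = 0.85: √(4.8K_p) = 7/(2·0.85) = 4.118, so K_p = 16.96/4.8 = 3.53.

K_p = 3.53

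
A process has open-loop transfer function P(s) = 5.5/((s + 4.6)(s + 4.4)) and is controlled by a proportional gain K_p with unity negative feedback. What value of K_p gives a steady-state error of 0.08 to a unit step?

K_p = 42.3

Steady-state error for a unit step on this type-0 loop is 1/(1 + K_p·P(0)).
P(0) = 0.2717. Require 1/(1 + K_p·0.2717) = 0.08, so 1 + 0.2717·K_p = 12.5.
K_p = (12.5 − 1)/0.2717 = 42.3.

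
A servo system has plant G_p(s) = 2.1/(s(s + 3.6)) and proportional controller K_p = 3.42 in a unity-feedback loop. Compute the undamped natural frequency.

ω_n = 2.68 rad/s

With unity feedback the closed-loop characteristic equation is s² + 3.6s + 3.42·2.1 = s² + 3.6s + 7.182 = 0.
So ω_n² = 7.182 ⇒ ω_n = 2.68 rad/s, and ζ = 3.6/(2ω_n) = 0.672.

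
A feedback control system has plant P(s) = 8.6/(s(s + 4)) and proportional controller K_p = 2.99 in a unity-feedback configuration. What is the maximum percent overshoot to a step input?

26%

From 1 + K_pP(s) = 0: s² + 4s + 25.71 = 0 ⇒ ω_n = 5.071, ζ = 0.3944.
%OS = 100·exp(−πζ/√(1−ζ²)) = 100·exp(−π·0.3944/√0.8444) = 26%.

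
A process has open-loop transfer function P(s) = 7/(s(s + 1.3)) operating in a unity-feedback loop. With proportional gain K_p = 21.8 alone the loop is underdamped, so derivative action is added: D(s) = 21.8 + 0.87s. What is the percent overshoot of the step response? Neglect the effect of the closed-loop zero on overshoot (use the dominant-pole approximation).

37.4%

Forward path: (21.8 + 0.87s)·7/(s(s+1.3)). The closed-loop characteristic equation is s² + (1.3 + 7·0.87)s + 7·21.8 = 0.
That is s² + 7.39s + 152.6 = 0, so ω_n = 12.35 rad/s and ζ = 7.39/(2·12.35) = 0.2991.
%OS = 100·exp(−πζ/√(1−ζ²)) = 37.4%.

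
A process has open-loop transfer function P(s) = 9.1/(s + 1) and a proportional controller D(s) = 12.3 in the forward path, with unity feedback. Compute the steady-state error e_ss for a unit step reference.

The loop is type 0. Static position error constant K_pos = D(0)·P(0) = 12.3·9.1 = 111.9.
Steady-state error to a unit step: e_ss = 1/(1+K_pos) = 1/112.9 = 0.00886.

0.00886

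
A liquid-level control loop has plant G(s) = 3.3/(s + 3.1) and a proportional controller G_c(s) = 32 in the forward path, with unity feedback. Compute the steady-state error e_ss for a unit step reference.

0.0285

The loop is type 0. Static position error constant K_pos = G_c(0)·G(0) = 32·1.065 = 34.06.
Steady-state error to a unit step: e_ss = 1/(1+K_pos) = 1/35.06 = 0.0285.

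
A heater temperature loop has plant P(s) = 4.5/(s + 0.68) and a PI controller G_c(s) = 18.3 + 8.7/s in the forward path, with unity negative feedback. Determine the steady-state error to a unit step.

0

The open loop G_c(s)P(s) has a pole at the origin (type 1), so the static position error constant is infinite and e_ss = 1/(1+∞) = 0.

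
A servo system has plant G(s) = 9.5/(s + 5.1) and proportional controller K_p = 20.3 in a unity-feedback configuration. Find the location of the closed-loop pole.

s = -197.9

Closed-loop transfer function: T(s) = K_p·G(s)/(1 + K_p·G(s)) = 192.8/(s + 5.1 + 192.8) = 192.8/(s + 197.9).
The closed-loop pole is at s = −197.9.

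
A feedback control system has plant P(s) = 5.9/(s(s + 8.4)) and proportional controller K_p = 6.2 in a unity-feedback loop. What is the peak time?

T_p = 0.722 s

Closed-loop characteristic equation: s² + 8.4s + 36.58 = 0, so ω_n = 6.048 rad/s and ζ = 8.4/(2·6.048) = 0.6944.
Damped frequency ω_d = ω_n√(1−ζ²) = 4.352 rad/s, so peak time T_p = π/ω_d = 0.722 s.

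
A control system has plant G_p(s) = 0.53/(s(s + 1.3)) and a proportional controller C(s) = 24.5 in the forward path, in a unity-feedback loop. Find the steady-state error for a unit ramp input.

The loop has one pole at the origin (type 1). Velocity error constant K_v = lim_{s→0} s·C(s)G_p(s) = 24.5·0.53/1.3 = 9.988.
Steady-state error to a unit ramp: e_ss = 1/K_v = 0.1.

0.1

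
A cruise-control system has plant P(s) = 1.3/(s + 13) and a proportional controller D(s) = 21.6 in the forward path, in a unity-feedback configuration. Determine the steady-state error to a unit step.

The loop is type 0. Static position error constant K_pos = D(0)·P(0) = 21.6·0.1 = 2.16.
Steady-state error to a unit step: e_ss = 1/(1+K_pos) = 1/3.16 = 0.316.

0.316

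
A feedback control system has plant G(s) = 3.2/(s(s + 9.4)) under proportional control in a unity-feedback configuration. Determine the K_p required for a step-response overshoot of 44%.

From %OS = 100·exp(−πζ/√(1−ζ²)) = 44%, ζ = −ln(0.44)/√(π²+ln²(0.44)) = 0.2528.
Characteristic equation s² + 9.4s + 3.2K_p = 0 gives ζ = 9.4/(2√(3.2K_p)).
Setting ζ = 0.2528: √(3.2K_p) = 9.4/(2·0.2528) = 18.59, so K_p = 345.6/3.2 = 108.

K_p = 108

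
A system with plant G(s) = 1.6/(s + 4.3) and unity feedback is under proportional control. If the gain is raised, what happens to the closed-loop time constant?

decrease

Closed-loop pole is at s = −(4.3+K_p·1.6); larger K_p moves it further left, so τ = 1/(4.3+K_p·1.6) decreases.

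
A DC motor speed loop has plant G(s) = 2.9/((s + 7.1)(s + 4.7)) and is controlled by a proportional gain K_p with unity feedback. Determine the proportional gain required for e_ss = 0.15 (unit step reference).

For a type-0 loop with proportional control, e_ss = 1/(1 + K_p·G(0)).
G(0) = 0.0869. Require 1/(1 + K_p·0.0869) = 0.15, so 1 + 0.0869·K_p = 6.667.
K_p = (6.667 − 1)/0.0869 = 65.2.

K_p = 65.2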